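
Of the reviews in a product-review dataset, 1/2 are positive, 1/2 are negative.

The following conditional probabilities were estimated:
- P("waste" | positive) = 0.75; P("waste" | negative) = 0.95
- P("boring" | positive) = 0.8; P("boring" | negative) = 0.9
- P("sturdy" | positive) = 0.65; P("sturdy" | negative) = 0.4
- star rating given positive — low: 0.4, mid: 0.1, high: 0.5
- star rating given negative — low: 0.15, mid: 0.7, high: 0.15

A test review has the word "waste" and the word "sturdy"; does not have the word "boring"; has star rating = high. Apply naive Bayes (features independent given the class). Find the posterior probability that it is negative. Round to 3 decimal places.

positive: 0.5 × 0.75 × (1−0.8) × 0.65 × 0.5 = 0.024375
negative: 0.5 × 0.95 × (1−0.9) × 0.4 × 0.15 = 0.00285
P(negative | x) = 0.00285 / 0.027225 ≈ 0.105

0.105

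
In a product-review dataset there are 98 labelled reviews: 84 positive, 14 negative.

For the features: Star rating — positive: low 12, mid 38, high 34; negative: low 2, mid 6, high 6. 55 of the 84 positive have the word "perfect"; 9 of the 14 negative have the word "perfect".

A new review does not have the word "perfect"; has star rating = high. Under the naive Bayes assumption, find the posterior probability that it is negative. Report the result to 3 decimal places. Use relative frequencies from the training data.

0.154

positive: (84/98) × (34/84) × (29/84) ≈ 0.119776
negative: (14/98) × (6/14) × (5/14) ≈ 0.0218659
P(negative | x) = 0.0218659 / 0.1416419 ≈ 0.154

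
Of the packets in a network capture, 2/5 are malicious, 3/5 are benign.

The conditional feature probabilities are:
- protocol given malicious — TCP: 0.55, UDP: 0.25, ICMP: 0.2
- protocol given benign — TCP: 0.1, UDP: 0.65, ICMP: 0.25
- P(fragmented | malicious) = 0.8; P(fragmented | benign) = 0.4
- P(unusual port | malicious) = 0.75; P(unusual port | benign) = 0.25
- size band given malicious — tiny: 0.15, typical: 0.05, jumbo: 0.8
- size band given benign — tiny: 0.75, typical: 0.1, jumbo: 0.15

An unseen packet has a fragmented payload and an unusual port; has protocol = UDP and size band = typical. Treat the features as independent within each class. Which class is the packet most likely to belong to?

benign

malicious: 0.4 × 0.25 × 0.8 × 0.75 × 0.05 = 0.003
benign: 0.6 × 0.65 × 0.4 × 0.25 × 0.1 = 0.0039
Highest score → benign.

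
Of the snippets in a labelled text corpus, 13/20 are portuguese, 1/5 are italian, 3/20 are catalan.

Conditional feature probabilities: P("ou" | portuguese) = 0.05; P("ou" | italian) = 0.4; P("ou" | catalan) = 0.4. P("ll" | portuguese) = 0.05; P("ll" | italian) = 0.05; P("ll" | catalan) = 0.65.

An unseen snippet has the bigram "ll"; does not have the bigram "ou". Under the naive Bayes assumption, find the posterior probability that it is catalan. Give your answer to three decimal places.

0.613

portuguese: 0.65 × (1−0.05) × 0.05 = 0.030875
italian: 0.2 × (1−0.4) × 0.05 = 0.006
catalan: 0.15 × (1−0.4) × 0.65 = 0.0585
P(catalan | x) = 0.0585 / 0.095375 ≈ 0.613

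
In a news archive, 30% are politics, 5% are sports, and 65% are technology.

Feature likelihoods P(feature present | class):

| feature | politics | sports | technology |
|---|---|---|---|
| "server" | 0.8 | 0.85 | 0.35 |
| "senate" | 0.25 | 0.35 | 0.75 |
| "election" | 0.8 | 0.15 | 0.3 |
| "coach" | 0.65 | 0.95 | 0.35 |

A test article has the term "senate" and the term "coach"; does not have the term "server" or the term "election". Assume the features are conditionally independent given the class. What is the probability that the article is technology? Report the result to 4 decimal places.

0.9502

politics: 0.3 × (1−0.8) × 0.25 × (1−0.8) × 0.65 = 0.00195
sports: 0.05 × (1−0.85) × 0.35 × (1−0.15) × 0.95 = 0.0021196875
technology: 0.65 × (1−0.35) × 0.75 × (1−0.3) × 0.35 = 0.077634375
P(technology | x) = 0.077634375 / 0.0817040625 ≈ 0.9502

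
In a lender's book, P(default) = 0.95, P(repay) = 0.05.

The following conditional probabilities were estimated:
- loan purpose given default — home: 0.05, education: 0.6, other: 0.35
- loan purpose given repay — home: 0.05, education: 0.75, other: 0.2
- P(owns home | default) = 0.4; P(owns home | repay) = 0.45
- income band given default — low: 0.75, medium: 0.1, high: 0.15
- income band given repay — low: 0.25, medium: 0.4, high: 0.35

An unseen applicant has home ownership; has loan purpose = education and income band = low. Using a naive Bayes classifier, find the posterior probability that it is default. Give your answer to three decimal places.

default: 0.95 × 0.6 × 0.4 × 0.75 = 0.171
repay: 0.05 × 0.75 × 0.45 × 0.25 = 0.00421875
P(default | x) = 0.171 / 0.17521875 ≈ 0.976

0.976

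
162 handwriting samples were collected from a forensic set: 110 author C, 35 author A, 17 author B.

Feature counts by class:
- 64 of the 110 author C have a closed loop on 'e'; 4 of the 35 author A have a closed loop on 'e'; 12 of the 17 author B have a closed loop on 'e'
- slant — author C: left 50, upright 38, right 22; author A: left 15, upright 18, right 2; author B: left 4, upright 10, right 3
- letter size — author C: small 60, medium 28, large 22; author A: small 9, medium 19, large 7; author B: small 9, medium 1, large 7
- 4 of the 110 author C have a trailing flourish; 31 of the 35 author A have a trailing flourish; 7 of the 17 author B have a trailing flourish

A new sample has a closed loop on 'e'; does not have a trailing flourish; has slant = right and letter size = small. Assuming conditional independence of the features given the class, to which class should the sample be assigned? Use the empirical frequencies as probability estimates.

author C

author C: (110/162) × (64/110) × (22/110) × (60/110) × (106/110) ≈ 0.0415305
author A: (35/162) × (4/35) × (2/35) × (9/35) × (4/35) ≈ 0.0000414642
author B: (17/162) × (12/17) × (3/17) × (9/17) × (10/17) ≈ 0.00407083
Highest score → author C.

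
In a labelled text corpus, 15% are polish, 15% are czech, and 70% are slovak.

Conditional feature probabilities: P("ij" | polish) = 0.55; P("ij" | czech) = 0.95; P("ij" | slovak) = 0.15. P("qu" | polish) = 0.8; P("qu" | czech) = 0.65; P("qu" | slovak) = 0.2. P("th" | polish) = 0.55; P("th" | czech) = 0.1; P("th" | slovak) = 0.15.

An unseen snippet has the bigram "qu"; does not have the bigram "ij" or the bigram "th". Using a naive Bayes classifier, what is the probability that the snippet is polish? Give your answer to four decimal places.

0.1872

polish: 0.15 × (1−0.55) × 0.8 × (1−0.55) = 0.0243
czech: 0.15 × (1−0.95) × 0.65 × (1−0.1) = 0.0043875
slovak: 0.7 × (1−0.15) × 0.2 × (1−0.15) = 0.10115
P(polish | x) = 0.0243 / 0.1298375 ≈ 0.1872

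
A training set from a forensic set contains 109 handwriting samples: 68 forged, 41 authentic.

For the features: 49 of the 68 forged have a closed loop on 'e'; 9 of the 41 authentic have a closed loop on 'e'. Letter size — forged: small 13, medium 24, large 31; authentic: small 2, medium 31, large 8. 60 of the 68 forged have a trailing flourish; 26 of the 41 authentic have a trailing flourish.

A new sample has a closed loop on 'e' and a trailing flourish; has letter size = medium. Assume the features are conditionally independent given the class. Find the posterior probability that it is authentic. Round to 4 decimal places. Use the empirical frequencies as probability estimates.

forged: (68/109) × (49/68) × (24/68) × (60/68) ≈ 0.139996
authentic: (41/109) × (9/41) × (31/41) × (26/41) ≈ 0.0395898
P(authentic | x) = 0.0395898 / 0.1795858 ≈ 0.2205

0.2205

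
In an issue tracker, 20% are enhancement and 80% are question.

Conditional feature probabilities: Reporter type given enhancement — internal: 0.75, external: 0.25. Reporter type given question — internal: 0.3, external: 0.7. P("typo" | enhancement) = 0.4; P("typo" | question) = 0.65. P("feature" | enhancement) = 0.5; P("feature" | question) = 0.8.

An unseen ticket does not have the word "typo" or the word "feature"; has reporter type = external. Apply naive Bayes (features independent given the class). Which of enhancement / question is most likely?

question

enhancement: 0.2 × 0.25 × (1−0.4) × (1−0.5) = 0.015
question: 0.8 × 0.7 × (1−0.65) × (1−0.8) = 0.0392
Highest score → question.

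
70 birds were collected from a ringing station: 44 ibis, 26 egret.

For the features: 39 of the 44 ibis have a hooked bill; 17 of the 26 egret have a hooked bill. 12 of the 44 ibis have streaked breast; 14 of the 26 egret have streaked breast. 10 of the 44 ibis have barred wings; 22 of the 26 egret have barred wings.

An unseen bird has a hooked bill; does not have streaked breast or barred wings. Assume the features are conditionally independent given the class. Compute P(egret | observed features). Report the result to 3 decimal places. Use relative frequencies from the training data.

ibis: (44/70) × (39/44) × (32/44) × (34/44) ≈ 0.313105
egret: (26/70) × (17/26) × (12/26) × (4/26) ≈ 0.0172443
P(egret | x) = 0.0172443 / 0.3303493 ≈ 0.052

0.052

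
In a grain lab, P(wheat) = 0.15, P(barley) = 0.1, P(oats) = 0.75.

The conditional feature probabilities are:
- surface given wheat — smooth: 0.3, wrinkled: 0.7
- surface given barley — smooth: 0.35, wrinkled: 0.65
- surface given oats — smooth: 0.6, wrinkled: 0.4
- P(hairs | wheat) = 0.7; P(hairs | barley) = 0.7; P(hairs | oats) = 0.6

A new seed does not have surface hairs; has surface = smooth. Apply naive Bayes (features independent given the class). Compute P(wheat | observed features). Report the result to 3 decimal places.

0.066

wheat: 0.15 × 0.3 × (1−0.7) = 0.0135
barley: 0.1 × 0.35 × (1−0.7) = 0.0105
oats: 0.75 × 0.6 × (1−0.6) = 0.18
P(wheat | x) = 0.0135 / 0.204 ≈ 0.066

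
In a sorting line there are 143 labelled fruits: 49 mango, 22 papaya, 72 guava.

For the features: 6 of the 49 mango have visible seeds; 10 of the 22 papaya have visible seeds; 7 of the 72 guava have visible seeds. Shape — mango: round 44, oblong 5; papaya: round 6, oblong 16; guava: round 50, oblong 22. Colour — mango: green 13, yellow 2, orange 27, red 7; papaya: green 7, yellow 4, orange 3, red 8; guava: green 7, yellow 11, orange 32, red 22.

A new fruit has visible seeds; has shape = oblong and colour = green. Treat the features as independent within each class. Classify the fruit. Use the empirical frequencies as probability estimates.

papaya

mango: (49/143) × (6/49) × (5/49) × (13/49) ≈ 0.00113589
papaya: (22/143) × (10/22) × (16/22) × (7/22) ≈ 0.0161822
guava: (72/143) × (7/72) × (22/72) × (7/72) ≈ 0.00145418
Highest score → papaya.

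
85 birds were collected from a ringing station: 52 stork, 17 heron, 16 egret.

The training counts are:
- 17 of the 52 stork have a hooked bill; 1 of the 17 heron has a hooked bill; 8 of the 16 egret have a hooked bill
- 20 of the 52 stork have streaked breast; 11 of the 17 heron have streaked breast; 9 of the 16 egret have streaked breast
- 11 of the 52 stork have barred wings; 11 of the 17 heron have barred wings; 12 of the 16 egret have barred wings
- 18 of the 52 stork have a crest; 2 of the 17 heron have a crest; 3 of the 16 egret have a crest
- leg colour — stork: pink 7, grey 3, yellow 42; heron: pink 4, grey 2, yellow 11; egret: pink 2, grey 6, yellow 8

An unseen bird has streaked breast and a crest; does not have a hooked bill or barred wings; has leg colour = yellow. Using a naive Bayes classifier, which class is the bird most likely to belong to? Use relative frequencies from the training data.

stork

stork: (52/85) × (35/52) × (20/52) × (41/52) × (18/52) × (42/52) ≈ 0.0349117
heron: (17/85) × (16/17) × (11/17) × (6/17) × (2/17) × (11/17) ≈ 0.00327244
egret: (16/85) × (8/16) × (9/16) × (4/16) × (3/16) × (8/16) ≈ 0.00124081
Highest score → stork.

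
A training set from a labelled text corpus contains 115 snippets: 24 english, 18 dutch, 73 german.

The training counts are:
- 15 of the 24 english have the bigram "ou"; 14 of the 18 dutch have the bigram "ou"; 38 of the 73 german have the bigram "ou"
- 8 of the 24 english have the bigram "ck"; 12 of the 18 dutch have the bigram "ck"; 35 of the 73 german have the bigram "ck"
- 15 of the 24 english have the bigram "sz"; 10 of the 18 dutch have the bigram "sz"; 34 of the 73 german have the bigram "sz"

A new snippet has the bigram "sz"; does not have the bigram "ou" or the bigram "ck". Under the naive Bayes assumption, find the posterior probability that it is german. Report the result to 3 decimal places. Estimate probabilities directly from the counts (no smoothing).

0.654

english: (24/115) × (9/24) × (16/24) × (15/24) ≈ 0.0326087
dutch: (18/115) × (4/18) × (6/18) × (10/18) ≈ 0.00644122
german: (73/115) × (35/73) × (38/73) × (34/73) ≈ 0.0737882
P(german | x) = 0.0737882 / 0.11283812 ≈ 0.654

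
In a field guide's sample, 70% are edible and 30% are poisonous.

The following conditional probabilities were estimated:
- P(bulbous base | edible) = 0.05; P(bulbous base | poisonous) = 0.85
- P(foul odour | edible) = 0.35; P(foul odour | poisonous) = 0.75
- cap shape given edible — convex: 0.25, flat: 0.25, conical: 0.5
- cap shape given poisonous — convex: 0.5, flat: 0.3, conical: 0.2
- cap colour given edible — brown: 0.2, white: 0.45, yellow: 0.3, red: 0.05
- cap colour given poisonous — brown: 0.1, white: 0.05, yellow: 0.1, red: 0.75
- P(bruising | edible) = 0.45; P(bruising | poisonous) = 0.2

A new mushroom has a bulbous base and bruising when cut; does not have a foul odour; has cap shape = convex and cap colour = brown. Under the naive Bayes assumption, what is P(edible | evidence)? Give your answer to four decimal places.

edible: 0.7 × 0.05 × (1−0.35) × 0.25 × 0.2 × 0.45 = 0.000511875
poisonous: 0.3 × 0.85 × (1−0.75) × 0.5 × 0.1 × 0.2 = 0.0006375
P(edible | x) = 0.000511875 / 0.001149375 ≈ 0.4454

0.4454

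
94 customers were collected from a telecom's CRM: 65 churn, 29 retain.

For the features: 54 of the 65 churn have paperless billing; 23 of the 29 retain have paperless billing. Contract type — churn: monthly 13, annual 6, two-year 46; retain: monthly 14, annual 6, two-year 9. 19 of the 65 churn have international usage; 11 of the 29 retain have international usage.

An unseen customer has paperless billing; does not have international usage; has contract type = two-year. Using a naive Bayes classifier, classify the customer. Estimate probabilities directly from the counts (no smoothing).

churn

churn: (65/94) × (54/65) × (46/65) × (46/65) ≈ 0.28771
retain: (29/94) × (23/29) × (9/29) × (18/29) ≈ 0.0471323
Highest score → churn.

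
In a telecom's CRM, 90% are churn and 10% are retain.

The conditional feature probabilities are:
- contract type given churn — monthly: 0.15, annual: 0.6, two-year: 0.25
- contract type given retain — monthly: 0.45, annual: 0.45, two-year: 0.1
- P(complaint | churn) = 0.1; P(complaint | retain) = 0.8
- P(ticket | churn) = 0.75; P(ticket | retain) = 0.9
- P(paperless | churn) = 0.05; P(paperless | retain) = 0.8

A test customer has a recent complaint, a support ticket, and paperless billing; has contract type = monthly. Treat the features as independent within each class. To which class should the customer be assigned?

retain

churn: 0.9 × 0.15 × 0.1 × 0.75 × 0.05 = 0.00050625
retain: 0.1 × 0.45 × 0.8 × 0.9 × 0.8 = 0.02592
Highest score → retain.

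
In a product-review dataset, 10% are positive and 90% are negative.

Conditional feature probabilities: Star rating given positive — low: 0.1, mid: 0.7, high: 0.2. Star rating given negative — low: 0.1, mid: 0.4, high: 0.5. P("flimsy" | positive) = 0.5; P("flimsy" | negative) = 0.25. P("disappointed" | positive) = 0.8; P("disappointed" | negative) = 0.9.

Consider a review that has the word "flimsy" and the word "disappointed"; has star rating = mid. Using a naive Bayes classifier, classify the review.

negative

positive: 0.1 × 0.7 × 0.5 × 0.8 = 0.028
negative: 0.9 × 0.4 × 0.25 × 0.9 = 0.081
Highest score → negative.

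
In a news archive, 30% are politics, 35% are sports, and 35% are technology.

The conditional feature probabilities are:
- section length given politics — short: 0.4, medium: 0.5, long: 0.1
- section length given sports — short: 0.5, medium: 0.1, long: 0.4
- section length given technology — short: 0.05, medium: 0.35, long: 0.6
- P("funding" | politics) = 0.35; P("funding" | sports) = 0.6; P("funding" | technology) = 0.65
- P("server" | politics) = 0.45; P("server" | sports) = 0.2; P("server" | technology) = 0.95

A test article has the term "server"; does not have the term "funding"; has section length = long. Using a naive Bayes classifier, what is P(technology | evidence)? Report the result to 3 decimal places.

politics: 0.3 × 0.1 × (1−0.35) × 0.45 = 0.008775
sports: 0.35 × 0.4 × (1−0.6) × 0.2 = 0.0112
technology: 0.35 × 0.6 × (1−0.65) × 0.95 = 0.069825
P(technology | x) = 0.069825 / 0.0898 ≈ 0.778

0.778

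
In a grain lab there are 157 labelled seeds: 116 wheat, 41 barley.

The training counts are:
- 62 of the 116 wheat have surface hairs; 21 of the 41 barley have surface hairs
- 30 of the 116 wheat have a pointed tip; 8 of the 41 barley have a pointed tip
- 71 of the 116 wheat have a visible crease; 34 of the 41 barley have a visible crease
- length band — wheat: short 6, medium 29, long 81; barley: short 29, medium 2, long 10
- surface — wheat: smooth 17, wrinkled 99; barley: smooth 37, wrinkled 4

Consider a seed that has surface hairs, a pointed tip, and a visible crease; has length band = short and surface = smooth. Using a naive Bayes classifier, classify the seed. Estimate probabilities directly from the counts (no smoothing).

barley

wheat: (116/157) × (62/116) × (30/116) × (71/116) × (6/116) × (17/116) ≈ 0.000473849
barley: (41/157) × (21/41) × (8/41) × (34/41) × (29/41) × (37/41) ≈ 0.0138151
Highest score → barley.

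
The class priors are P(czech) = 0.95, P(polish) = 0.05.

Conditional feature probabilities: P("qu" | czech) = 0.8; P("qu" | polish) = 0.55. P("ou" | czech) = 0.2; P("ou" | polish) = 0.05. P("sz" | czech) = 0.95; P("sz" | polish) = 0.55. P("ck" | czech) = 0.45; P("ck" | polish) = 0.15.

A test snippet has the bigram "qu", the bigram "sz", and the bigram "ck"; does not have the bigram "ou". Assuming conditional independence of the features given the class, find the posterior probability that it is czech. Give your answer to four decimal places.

0.9918

czech: 0.95 × 0.8 × (1−0.2) × 0.95 × 0.45 = 0.25992
polish: 0.05 × 0.55 × (1−0.05) × 0.55 × 0.15 = 0.0021553125
P(czech | x) = 0.25992 / 0.2620753125 ≈ 0.9918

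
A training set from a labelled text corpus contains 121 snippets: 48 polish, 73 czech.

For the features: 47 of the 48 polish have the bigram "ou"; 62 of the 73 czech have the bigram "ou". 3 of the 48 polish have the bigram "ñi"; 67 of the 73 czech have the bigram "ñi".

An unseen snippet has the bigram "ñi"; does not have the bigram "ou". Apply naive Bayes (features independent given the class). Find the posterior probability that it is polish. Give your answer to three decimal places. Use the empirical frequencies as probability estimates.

0.006

polish: (48/121) × (1/48) × (3/48) ≈ 0.000516529
czech: (73/121) × (11/73) × (67/73) ≈ 0.0834371
P(polish | x) = 0.000516529 / 0.083953629 ≈ 0.006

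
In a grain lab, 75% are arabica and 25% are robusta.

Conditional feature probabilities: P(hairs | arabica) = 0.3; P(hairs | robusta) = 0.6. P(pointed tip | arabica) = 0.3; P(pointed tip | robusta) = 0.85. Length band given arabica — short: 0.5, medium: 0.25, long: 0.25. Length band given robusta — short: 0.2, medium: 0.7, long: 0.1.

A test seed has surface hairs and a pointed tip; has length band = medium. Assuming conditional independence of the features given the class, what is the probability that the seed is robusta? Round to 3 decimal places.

arabica: 0.75 × 0.3 × 0.3 × 0.25 = 0.016875
robusta: 0.25 × 0.6 × 0.85 × 0.7 = 0.08925
P(robusta | x) = 0.08925 / 0.106125 ≈ 0.841

0.841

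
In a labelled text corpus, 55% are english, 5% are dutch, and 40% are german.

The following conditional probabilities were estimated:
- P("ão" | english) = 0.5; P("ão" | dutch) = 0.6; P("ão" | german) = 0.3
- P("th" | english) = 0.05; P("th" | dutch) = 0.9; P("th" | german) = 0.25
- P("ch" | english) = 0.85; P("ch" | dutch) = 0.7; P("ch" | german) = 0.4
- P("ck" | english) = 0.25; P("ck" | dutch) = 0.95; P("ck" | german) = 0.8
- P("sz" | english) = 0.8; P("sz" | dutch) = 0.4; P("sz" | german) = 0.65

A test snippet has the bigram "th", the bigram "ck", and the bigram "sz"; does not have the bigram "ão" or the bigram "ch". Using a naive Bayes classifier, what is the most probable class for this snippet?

english: 0.55 × (1−0.5) × 0.05 × (1−0.85) × 0.25 × 0.8 = 0.0004125
dutch: 0.05 × (1−0.6) × 0.9 × (1−0.7) × 0.95 × 0.4 = 0.002052
german: 0.4 × (1−0.3) × 0.25 × (1−0.4) × 0.8 × 0.65 = 0.02184
Highest score → german.

german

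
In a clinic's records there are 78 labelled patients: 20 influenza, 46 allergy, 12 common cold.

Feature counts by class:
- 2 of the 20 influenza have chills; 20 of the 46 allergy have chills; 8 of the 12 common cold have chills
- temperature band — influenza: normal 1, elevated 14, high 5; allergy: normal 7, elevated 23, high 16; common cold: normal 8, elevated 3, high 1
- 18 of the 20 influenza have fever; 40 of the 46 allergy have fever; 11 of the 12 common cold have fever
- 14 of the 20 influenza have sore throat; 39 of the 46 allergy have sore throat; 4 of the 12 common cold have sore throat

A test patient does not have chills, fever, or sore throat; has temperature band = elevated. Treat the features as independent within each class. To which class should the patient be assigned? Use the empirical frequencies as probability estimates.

influenza

influenza: (20/78) × (18/20) × (14/20) × (2/20) × (6/20) ≈ 0.00484615
allergy: (46/78) × (26/46) × (23/46) × (6/46) × (7/46) ≈ 0.00330813
common cold: (12/78) × (4/12) × (3/12) × (1/12) × (8/12) ≈ 0.000712251
Highest score → influenza.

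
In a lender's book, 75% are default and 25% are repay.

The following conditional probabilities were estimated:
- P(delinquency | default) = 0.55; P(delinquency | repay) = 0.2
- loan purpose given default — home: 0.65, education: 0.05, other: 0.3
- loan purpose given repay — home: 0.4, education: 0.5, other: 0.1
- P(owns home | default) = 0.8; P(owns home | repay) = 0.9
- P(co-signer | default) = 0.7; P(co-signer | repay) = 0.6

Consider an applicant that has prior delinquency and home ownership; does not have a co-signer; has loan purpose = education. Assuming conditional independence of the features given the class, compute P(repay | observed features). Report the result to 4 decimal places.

0.6452

default: 0.75 × 0.55 × 0.05 × 0.8 × (1−0.7) = 0.00495
repay: 0.25 × 0.2 × 0.5 × 0.9 × (1−0.6) = 0.009
P(repay | x) = 0.009 / 0.01395 ≈ 0.6452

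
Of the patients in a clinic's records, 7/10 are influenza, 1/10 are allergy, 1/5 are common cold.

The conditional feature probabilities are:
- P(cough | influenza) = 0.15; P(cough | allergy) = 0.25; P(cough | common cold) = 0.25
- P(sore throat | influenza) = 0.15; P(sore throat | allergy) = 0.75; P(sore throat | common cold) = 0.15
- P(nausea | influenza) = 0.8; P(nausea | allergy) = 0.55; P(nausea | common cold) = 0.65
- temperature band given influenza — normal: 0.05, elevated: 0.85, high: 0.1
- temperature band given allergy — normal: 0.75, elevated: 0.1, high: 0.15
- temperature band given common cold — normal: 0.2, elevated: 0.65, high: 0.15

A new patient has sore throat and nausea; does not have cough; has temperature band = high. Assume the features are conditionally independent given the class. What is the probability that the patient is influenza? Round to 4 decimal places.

influenza: 0.7 × (1−0.15) × 0.15 × 0.8 × 0.1 = 0.00714
allergy: 0.1 × (1−0.25) × 0.75 × 0.55 × 0.15 = 0.004640625
common cold: 0.2 × (1−0.25) × 0.15 × 0.65 × 0.15 = 0.00219375
P(influenza | x) = 0.00714 / 0.013974375 ≈ 0.5109

0.5109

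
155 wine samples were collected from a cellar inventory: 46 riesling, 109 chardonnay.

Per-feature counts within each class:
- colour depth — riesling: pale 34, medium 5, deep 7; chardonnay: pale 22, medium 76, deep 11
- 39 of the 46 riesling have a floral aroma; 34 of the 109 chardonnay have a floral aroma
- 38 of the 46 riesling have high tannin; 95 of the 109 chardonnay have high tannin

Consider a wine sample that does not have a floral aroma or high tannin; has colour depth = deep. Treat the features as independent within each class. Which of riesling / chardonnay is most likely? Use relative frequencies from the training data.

chardonnay

riesling: (46/155) × (7/46) × (7/46) × (8/46) ≈ 0.00119519
chardonnay: (109/155) × (11/109) × (75/109) × (14/109) ≈ 0.00627187
Highest score → chardonnay.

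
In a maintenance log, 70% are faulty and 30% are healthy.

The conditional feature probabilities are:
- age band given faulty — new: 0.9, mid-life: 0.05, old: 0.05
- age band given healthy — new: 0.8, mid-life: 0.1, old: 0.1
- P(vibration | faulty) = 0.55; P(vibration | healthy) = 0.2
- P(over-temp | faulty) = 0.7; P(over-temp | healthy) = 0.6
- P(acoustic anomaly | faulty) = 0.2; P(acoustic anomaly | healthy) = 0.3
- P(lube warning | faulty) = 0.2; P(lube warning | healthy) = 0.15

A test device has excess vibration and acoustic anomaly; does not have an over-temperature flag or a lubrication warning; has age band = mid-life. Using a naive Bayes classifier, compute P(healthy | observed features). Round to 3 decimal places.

0.398

faulty: 0.7 × 0.05 × 0.55 × (1−0.7) × 0.2 × (1−0.2) = 0.000924
healthy: 0.3 × 0.1 × 0.2 × (1−0.6) × 0.3 × (1−0.15) = 0.000612
P(healthy | x) = 0.000612 / 0.001536 ≈ 0.398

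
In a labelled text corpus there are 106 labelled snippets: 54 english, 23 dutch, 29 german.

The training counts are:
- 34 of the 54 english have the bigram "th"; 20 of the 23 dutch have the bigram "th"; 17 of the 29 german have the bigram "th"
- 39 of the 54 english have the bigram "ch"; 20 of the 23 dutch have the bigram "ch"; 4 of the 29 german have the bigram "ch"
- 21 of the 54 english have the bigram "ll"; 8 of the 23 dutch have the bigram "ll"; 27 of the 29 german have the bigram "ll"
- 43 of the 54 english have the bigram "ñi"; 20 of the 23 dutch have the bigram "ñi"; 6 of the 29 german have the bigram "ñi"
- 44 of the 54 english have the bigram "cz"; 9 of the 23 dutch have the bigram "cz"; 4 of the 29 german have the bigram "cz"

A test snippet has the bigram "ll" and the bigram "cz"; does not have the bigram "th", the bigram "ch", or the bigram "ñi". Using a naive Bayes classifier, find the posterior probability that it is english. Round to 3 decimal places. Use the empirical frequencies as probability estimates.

english: (54/106) × (20/54) × (15/54) × (21/54) × (11/54) × (44/54) ≈ 0.00338302
dutch: (23/106) × (3/23) × (3/23) × (8/23) × (3/23) × (9/23) ≈ 0.0000655359
german: (29/106) × (12/29) × (25/29) × (27/29) × (23/29) × (4/29) ≈ 0.00993974
P(english | x) = 0.00338302 / 0.0133882959 ≈ 0.253

0.253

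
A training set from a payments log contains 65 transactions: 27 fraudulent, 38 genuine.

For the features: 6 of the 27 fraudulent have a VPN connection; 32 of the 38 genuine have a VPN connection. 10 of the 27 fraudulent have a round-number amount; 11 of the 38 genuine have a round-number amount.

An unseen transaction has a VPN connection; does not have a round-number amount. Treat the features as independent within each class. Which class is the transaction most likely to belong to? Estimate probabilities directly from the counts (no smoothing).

fraudulent: (27/65) × (6/27) × (17/27) ≈ 0.0581197
genuine: (38/65) × (32/38) × (27/38) ≈ 0.349798
Highest score → genuine.

genuine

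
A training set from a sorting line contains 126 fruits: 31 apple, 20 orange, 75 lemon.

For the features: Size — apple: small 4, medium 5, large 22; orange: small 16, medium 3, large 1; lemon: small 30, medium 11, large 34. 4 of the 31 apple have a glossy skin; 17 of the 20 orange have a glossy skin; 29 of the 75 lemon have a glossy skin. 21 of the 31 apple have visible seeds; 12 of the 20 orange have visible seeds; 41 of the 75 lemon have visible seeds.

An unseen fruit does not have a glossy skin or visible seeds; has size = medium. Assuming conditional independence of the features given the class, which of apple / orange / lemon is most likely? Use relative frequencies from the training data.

apple: (31/126) × (5/31) × (27/31) × (10/31) ≈ 0.0111491
orange: (20/126) × (3/20) × (3/20) × (8/20) ≈ 0.00142857
lemon: (75/126) × (11/75) × (46/75) × (34/75) ≈ 0.0242737
Highest score → lemon.

lemon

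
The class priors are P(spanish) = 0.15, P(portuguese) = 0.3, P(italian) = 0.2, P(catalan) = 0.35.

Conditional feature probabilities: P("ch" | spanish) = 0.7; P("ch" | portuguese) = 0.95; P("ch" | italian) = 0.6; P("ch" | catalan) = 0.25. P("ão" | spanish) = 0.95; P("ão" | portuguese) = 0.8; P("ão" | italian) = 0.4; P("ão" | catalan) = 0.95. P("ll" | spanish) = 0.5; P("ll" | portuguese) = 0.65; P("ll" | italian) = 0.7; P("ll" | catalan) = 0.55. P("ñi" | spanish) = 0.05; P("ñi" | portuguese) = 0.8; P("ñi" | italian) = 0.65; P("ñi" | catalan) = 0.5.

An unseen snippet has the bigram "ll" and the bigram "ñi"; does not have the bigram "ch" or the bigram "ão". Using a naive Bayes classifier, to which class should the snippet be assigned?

italian

spanish: 0.15 × (1−0.7) × (1−0.95) × 0.5 × 0.05 = 0.00005625
portuguese: 0.3 × (1−0.95) × (1−0.8) × 0.65 × 0.8 = 0.00156
italian: 0.2 × (1−0.6) × (1−0.4) × 0.7 × 0.65 = 0.02184
catalan: 0.35 × (1−0.25) × (1−0.95) × 0.55 × 0.5 = 0.003609375
Highest score → italian.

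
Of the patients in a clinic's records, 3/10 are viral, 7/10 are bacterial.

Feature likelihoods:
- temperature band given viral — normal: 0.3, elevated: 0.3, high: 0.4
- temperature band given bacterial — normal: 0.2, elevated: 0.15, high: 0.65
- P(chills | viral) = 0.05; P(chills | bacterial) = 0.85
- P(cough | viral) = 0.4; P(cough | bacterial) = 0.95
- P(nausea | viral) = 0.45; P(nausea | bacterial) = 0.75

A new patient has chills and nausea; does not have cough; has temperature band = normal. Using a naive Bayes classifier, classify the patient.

viral: 0.3 × 0.3 × 0.05 × (1−0.4) × 0.45 = 0.001215
bacterial: 0.7 × 0.2 × 0.85 × (1−0.95) × 0.75 = 0.0044625
Highest score → bacterial.

bacterial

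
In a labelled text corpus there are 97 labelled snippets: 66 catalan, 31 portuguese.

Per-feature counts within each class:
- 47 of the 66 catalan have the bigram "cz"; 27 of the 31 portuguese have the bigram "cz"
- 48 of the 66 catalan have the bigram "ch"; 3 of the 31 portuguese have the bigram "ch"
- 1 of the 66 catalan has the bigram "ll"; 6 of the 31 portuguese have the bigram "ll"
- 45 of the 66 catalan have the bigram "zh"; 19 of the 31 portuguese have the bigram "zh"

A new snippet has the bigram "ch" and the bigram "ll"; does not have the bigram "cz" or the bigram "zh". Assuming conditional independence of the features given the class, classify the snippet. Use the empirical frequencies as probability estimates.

catalan

catalan: (66/97) × (19/66) × (48/66) × (1/66) × (21/66) ≈ 0.000686769
portuguese: (31/97) × (4/31) × (3/31) × (6/31) × (12/31) ≈ 0.00029899
Highest score → catalan.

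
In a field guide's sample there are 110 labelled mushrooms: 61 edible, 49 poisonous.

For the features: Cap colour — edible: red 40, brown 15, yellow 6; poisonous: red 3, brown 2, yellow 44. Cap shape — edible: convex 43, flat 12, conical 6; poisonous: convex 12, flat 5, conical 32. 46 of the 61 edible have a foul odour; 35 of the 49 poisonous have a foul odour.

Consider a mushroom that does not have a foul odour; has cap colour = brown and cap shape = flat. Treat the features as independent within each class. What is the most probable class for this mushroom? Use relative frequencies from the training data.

edible

edible: (61/110) × (15/61) × (12/61) × (15/61) ≈ 0.00659647
poisonous: (49/110) × (2/49) × (5/49) × (14/49) ≈ 0.000530082
Highest score → edible.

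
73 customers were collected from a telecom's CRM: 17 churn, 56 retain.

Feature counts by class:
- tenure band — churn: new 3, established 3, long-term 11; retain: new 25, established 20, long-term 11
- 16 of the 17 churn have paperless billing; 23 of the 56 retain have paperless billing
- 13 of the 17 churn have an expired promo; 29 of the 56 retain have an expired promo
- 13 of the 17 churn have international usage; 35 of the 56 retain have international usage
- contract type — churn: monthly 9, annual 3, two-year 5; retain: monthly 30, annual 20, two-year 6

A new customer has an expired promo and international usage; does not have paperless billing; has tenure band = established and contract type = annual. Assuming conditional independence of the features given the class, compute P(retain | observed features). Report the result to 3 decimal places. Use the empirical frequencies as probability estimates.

0.987

churn: (17/73) × (3/17) × (1/17) × (13/17) × (13/17) × (3/17) ≈ 0.000249466
retain: (56/73) × (20/56) × (33/56) × (29/56) × (35/56) × (20/56) ≈ 0.0186623
P(retain | x) = 0.0186623 / 0.018911766 ≈ 0.987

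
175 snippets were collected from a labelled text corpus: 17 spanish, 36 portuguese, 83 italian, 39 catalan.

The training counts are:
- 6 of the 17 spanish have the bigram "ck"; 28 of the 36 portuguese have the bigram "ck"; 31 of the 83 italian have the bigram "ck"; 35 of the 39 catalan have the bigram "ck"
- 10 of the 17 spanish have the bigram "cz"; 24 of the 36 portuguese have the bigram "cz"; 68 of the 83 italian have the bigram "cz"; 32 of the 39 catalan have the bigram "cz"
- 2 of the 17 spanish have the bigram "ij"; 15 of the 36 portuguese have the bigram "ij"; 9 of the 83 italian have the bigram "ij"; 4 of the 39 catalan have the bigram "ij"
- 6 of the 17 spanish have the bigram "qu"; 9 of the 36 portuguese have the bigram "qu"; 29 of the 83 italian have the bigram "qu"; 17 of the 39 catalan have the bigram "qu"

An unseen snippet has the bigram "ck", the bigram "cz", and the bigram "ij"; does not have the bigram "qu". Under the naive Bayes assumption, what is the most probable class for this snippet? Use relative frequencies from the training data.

spanish: (17/175) × (6/17) × (10/17) × (2/17) × (11/17) ≈ 0.00153529
portuguese: (36/175) × (28/36) × (24/36) × (15/36) × (27/36) ≈ 0.0333333
italian: (83/175) × (31/83) × (68/83) × (9/83) × (54/83) ≈ 0.0102385
catalan: (39/175) × (35/39) × (32/39) × (4/39) × (22/39) ≈ 0.00949443
Highest score → portuguese.

portuguese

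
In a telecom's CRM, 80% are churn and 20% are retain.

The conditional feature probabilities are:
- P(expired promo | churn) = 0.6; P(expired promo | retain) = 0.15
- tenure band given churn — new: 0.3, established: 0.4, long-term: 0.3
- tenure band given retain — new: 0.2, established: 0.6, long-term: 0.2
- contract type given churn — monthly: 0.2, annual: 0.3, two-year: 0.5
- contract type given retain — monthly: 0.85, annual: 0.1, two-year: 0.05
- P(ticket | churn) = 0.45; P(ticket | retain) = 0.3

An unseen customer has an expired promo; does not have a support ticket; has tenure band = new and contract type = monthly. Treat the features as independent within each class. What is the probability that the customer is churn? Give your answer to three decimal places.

churn: 0.8 × 0.6 × 0.3 × 0.2 × (1−0.45) = 0.01584
retain: 0.2 × 0.15 × 0.2 × 0.85 × (1−0.3) = 0.00357
P(churn | x) = 0.01584 / 0.01941 ≈ 0.816

0.816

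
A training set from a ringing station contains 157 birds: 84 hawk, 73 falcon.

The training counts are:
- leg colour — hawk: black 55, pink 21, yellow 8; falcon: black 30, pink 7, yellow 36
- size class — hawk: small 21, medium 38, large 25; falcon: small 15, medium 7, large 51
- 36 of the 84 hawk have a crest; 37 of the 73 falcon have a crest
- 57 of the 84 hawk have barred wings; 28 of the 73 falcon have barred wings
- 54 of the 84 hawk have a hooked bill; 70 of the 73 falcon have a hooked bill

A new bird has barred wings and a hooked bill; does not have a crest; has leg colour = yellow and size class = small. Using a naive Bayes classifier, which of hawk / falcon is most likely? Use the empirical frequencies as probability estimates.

hawk: (84/157) × (8/84) × (21/84) × (48/84) × (57/84) × (54/84) ≈ 0.00317543
falcon: (73/157) × (36/73) × (15/73) × (36/73) × (28/73) × (70/73) ≈ 0.00854597
Highest score → falcon.

falcon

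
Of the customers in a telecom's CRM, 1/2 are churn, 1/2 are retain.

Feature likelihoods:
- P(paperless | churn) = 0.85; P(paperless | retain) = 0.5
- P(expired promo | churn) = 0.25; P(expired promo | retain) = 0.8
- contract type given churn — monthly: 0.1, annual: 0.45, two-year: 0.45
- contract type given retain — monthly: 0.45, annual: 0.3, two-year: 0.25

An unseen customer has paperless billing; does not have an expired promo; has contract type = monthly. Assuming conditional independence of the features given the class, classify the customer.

churn

churn: 0.5 × 0.85 × (1−0.25) × 0.1 = 0.031875
retain: 0.5 × 0.5 × (1−0.8) × 0.45 = 0.0225
Highest score → churn.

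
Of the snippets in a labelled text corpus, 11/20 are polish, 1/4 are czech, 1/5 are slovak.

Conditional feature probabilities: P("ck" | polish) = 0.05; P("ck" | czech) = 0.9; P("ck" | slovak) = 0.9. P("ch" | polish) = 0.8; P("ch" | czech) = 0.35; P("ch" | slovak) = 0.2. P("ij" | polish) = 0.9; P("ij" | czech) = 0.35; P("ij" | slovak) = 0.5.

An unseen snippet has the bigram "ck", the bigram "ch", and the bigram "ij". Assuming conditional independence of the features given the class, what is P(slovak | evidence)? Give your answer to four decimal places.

polish: 0.55 × 0.05 × 0.8 × 0.9 = 0.0198
czech: 0.25 × 0.9 × 0.35 × 0.35 = 0.0275625
slovak: 0.2 × 0.9 × 0.2 × 0.5 = 0.018
P(slovak | x) = 0.018 / 0.0653625 ≈ 0.2754

0.2754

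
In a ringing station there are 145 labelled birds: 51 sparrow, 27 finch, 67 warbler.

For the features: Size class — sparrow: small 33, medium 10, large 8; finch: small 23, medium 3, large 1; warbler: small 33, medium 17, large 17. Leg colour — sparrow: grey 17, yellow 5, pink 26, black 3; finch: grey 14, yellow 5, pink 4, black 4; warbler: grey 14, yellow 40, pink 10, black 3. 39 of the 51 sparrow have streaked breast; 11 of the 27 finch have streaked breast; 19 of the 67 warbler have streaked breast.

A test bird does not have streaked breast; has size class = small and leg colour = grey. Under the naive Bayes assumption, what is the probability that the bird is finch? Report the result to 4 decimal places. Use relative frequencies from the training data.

sparrow: (51/145) × (33/51) × (17/51) × (12/51) ≈ 0.0178499
finch: (27/145) × (23/27) × (14/27) × (16/27) ≈ 0.0487394
warbler: (67/145) × (33/67) × (14/67) × (48/67) ≈ 0.0340695
P(finch | x) = 0.0487394 / 0.1006588 ≈ 0.4842

0.4842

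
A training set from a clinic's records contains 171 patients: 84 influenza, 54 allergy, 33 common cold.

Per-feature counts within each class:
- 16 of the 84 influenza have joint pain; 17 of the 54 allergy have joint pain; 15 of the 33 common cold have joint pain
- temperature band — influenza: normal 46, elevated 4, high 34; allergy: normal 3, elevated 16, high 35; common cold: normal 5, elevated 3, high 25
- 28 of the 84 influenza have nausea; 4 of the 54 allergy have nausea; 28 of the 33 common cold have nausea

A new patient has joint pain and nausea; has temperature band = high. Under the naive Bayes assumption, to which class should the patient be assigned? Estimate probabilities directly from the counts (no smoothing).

influenza: (84/171) × (16/84) × (34/84) × (28/84) ≈ 0.0126242
allergy: (54/171) × (17/54) × (35/54) × (4/54) ≈ 0.00477302
common cold: (33/171) × (15/33) × (25/33) × (28/33) ≈ 0.0563852
Highest score → common cold.

common cold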